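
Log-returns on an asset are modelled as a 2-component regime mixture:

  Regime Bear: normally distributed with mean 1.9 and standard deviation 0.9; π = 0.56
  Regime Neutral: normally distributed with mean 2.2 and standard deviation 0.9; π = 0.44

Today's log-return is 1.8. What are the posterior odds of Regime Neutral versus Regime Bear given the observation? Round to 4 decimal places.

0.7162

Since P(k|x) ∝ P(Z=k) f_k(x), the posterior odds are P(Z=i) f_i(x) / (P(Z=j) f_j(x)).
Component likelihoods at x = 1.8:
  f_Bear = (1/(0.9·√(2π)))·exp(−(1.8−1.9)²/(2·0.9²)) = 0.443269·exp(-0.00617) = 0.440541
  f_Neutral = (1/(0.9·√(2π)))·exp(−(1.8−2.2)²/(2·0.9²)) = 0.443269·exp(-0.09877) = 0.401582
Odds = (0.44/0.56) × (0.401582/0.440541) = 0.785714 × 0.911565 ≈ 0.7162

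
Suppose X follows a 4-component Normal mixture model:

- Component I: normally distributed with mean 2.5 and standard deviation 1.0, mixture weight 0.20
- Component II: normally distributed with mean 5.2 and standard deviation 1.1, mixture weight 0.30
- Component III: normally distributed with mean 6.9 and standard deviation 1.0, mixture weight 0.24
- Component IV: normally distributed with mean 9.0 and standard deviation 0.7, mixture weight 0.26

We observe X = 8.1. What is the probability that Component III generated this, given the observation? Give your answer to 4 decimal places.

0.4059

Posterior ∝ prior × likelihood, so P(k | x) ∝ P(Z=k) f_k(x); normalise over all components.
Evaluate each component's likelihood at the observed value:
  L_I = (1/(1.0·√(2π)))·exp(−(8.1−2.5)²/(2·1.0²)) = 0.398942·exp(-15.68000) = 6.18262e-08
  L_II = (1/(1.1·√(2π)))·exp(−(8.1−5.2)²/(2·1.1²)) = 0.362675·exp(-3.47521) = 0.0112268
  L_III = (1/(1.0·√(2π)))·exp(−(8.1−6.9)²/(2·1.0²)) = 0.398942·exp(-0.72000) = 0.194186
  L_IV = (1/(0.7·√(2π)))·exp(−(8.1−9.0)²/(2·0.7²)) = 0.569918·exp(-0.82653) = 0.249376
Unnormalised posteriors:
  P(Z=I)·L_I = 0.20 × 6.18262e-08 = 1.23652e-08
  P(Z=II)·L_II = 0.30 × 0.0112268 = 0.00336803
  P(Z=III)·L_III = 0.24 × 0.194186 = 0.0466047
  P(Z=IV)·L_IV = 0.26 × 0.249376 = 0.0648377
Normaliser: 1.23652e-08 + 0.00336803 + 0.0466047 + 0.0648377 = 0.11481
Responsibility of Component III: 0.0466047 / 0.11481 ≈ 0.4059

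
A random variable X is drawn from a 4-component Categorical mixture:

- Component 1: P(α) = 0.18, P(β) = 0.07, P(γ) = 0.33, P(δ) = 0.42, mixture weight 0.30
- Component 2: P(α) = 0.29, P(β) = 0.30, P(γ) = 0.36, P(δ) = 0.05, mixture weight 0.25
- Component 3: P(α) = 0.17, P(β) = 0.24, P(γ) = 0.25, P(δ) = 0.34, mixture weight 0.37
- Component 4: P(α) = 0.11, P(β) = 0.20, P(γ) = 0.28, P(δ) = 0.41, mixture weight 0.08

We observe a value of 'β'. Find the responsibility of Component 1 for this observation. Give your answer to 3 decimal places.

By Bayes' theorem, P(k | x) = w_k f_k(x) / Σ_j w_j f_j(x).
Evaluate each component's likelihood at the observed value:
  L_1 = 0.07
  L_2 = 0.3
  L_3 = 0.24
  L_4 = 0.2
Unnormalised posteriors:
  w_1·L_1 = 0.30 × 0.07 = 0.021
  w_2·L_2 = 0.25 × 0.3 = 0.075
  w_3·L_3 = 0.37 × 0.24 = 0.0888
  w_4·L_4 = 0.08 × 0.2 = 0.016
Marginal: 0.021 + 0.075 + 0.0888 + 0.016 = 0.2008
P(Component 1 | 'β') ≈ 0.105

0.105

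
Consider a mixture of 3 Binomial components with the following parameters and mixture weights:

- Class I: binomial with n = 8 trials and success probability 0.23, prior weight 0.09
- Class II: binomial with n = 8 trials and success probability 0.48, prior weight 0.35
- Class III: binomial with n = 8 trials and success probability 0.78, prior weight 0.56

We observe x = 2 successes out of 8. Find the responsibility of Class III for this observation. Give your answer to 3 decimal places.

0.015

P(component k | x) = π_k·f_k(x) / marginal(x), where marginal(x) = Σ_j π_j·f_j(x).
Binomial probabilities:
  L_I = C(8,2)·0.23^2·0.77^6 = 28·0.0529·0.208422 = 0.308715
  L_II = C(8,2)·0.48^2·0.52^6 = 28·0.2304·0.0197706 = 0.127544
  L_III = C(8,2)·0.78^2·0.22^6 = 28·0.6084·0.00011338 = 0.00193145
Unnormalised posteriors:
  π_I·L_I = 0.09 × 0.308715 = 0.0277844
  π_II·L_II = 0.35 × 0.127544 = 0.0446405
  π_III·L_III = 0.56 × 0.00193145 = 0.00108161
Denominator: 0.0277844 + 0.0446405 + 0.00108161 = 0.0735064
P(Class III | the observation) = 0.00108161 / 0.0735064 ≈ 0.015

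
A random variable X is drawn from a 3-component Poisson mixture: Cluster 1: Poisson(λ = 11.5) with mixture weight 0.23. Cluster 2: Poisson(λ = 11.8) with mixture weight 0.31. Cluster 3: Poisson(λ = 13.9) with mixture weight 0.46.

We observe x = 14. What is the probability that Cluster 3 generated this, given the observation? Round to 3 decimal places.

By Bayes' theorem, P(k | x) = P(Z=k) f_k(x) / Σ_j P(Z=j) f_j(x).
Evaluate each component's likelihood at the observed value:
  p_1 = 0.0822195
  p_2 = 0.0873504
  p_3 = 0.105951
Multiply by the mixture weights:
  P(Z=1)·p_1 = 0.23 × 0.0822195 = 0.0189105
  P(Z=2)·p_2 = 0.31 × 0.0873504 = 0.0270786
  P(Z=3)·p_3 = 0.46 × 0.105951 = 0.0487375
Denominator: 0.0189105 + 0.0270786 + 0.0487375 = 0.0947266
Responsibility of Cluster 3: 0.0487375 / 0.0947266 ≈ 0.515

0.515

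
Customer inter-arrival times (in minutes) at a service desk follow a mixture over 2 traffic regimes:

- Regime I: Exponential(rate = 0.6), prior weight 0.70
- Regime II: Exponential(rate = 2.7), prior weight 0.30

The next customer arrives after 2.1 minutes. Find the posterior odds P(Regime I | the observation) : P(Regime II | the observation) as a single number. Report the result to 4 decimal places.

The posterior odds equal the prior odds times the likelihood ratio: (π_i/π_j)·(f_i(x)/f_j(x)).
Component likelihoods at x = 2.1 minutes:
  f_I = 0.6·e^(−0.6·2.1) = 0.6·e^(−1.2600) = 0.170192
  f_II = 2.7·e^(−2.7·2.1) = 2.7·e^(−5.6700) = 0.00930924
Odds = (0.70/0.30) × (0.170192/0.00930924) = 2.33333 × 18.2821 ≈ 42.6582

42.6582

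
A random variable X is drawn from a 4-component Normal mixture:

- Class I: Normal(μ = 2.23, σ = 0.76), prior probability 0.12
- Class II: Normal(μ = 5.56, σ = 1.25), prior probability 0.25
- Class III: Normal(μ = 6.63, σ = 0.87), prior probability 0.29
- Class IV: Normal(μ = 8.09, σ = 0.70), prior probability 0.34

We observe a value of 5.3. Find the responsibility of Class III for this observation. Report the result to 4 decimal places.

By Bayes' theorem, P(k | x) = w_k f_k(x) / Σ_j w_j f_j(x).
Component likelihoods at x = 5.3:
  p_I = (1/(0.76·√(2π)))·exp(−(5.3−2.23)²/(2·0.76²)) = 0.524924·exp(-8.15867) = 0.000150255
  p_II = (1/(1.25·√(2π)))·exp(−(5.3−5.56)²/(2·1.25²)) = 0.319154·exp(-0.02163) = 0.312324
  p_III = (1/(0.87·√(2π)))·exp(−(5.3−6.63)²/(2·0.87²)) = 0.458554·exp(-1.16852) = 0.142531
  p_IV = (1/(0.70·√(2π)))·exp(−(5.3−8.09)²/(2·0.70²)) = 0.569918·exp(-7.94296) = 0.000202408
Multiply by the mixture weights:
  w_I·p_I = 0.12 × 0.000150255 = 1.80306e-05
  w_II·p_II = 0.25 × 0.312324 = 0.078081
  w_III·p_III = 0.29 × 0.142531 = 0.0413341
  w_IV·p_IV = 0.34 × 0.000202408 = 6.88189e-05
Sum: 1.80306e-05 + 0.078081 + 0.0413341 + 6.88189e-05 = 0.119502
So the posterior for Class III is 0.0413341 / 0.119502 ≈ 0.3459.

0.3459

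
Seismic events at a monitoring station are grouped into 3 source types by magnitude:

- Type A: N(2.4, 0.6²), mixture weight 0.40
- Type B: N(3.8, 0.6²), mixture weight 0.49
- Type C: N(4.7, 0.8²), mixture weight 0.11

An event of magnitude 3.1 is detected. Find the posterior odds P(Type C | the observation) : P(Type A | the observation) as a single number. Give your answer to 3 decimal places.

The posterior odds equal the prior odds times the likelihood ratio: (w_i/w_j)·(f_i(x)/f_j(x)).
Evaluate each component's likelihood at the observed value:
  L_A = (1/(0.6·√(2π)))·exp(−(3.1−2.4)²/(2·0.6²)) = 0.664904·exp(-0.68056) = 0.336664
  L_B = (1/(0.6·√(2π)))·exp(−(3.1−3.8)²/(2·0.6²)) = 0.664904·exp(-0.68056) = 0.336664
  L_C = (1/(0.8·√(2π)))·exp(−(3.1−4.7)²/(2·0.8²)) = 0.498678·exp(-2.00000) = 0.0674887
Odds = (0.11/0.40) × (0.0674887/0.336664) = 0.275 × 0.200463 ≈ 0.055

0.055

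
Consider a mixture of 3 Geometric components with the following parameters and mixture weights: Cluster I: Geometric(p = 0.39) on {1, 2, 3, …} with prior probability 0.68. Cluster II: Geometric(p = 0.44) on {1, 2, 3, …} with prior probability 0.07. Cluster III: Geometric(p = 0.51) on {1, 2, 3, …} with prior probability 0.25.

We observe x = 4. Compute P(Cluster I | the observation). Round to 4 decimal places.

0.7468

Apply Bayes' rule: the posterior for each component is proportional to its prior times its likelihood at x.
Component likelihoods at x = 4:
  f_I = 0.39·(1−0.39)^3 = 0.39·0.226981 = 0.0885226
  f_II = 0.44·(1−0.44)^3 = 0.44·0.175616 = 0.077271
  f_III = 0.51·(1−0.51)^3 = 0.51·0.117649 = 0.060001
Unnormalised posteriors:
  P(Z=I)·f_I = 0.68 × 0.0885226 = 0.0601954
  P(Z=II)·f_II = 0.07 × 0.077271 = 0.00540897
  P(Z=III)·f_III = 0.25 × 0.060001 = 0.0150002
Denominator: 0.0601954 + 0.00540897 + 0.0150002 = 0.0806046
So the posterior for Cluster I is 0.0601954 / 0.0806046 ≈ 0.7468.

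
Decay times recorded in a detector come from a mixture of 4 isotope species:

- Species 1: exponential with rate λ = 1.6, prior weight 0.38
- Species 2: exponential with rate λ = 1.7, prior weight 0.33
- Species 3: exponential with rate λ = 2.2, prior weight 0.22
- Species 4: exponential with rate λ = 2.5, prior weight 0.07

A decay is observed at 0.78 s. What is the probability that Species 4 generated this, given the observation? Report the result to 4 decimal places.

By Bayes' theorem, P(k | x) = P(Z=k) f_k(x) / Σ_j P(Z=j) f_j(x).
Component likelihoods at x = 0.78 s:
  p_1 = 0.459325
  p_2 = 0.451413
  p_3 = 0.395524
  p_4 = 0.355685
Unnormalised posteriors:
  P(Z=1)·p_1 = 0.38 × 0.459325 = 0.174544
  P(Z=2)·p_2 = 0.33 × 0.451413 = 0.148966
  P(Z=3)·p_3 = 0.22 × 0.395524 = 0.0870154
  P(Z=4)·p_4 = 0.07 × 0.355685 = 0.024898
Normaliser: 0.174544 + 0.148966 + 0.0870154 + 0.024898 = 0.435423
Responsibility of Species 4: 0.024898 / 0.435423 ≈ 0.0572

0.0572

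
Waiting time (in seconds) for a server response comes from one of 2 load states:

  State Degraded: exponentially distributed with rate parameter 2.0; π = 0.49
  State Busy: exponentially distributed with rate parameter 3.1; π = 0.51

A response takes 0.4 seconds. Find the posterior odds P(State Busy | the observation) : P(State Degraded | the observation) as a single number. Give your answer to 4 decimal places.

1.0390

Since P(k|x) ∝ w_k f_k(x), the posterior odds are w_i f_i(x) / (w_j f_j(x)).
Exponential densities:
  L_Degraded = 2.0·e^(−2.0·0.4) = 2.0·e^(−0.8000) = 0.898658
  L_Busy = 3.1·e^(−3.1·0.4) = 3.1·e^(−1.2400) = 0.897091
Posterior odds = (w_Busy·L_Busy) / (w_Degraded·L_Degraded) = (0.51·0.897091) / (0.49·0.898658) = 0.457516 / 0.440342 ≈ 1.0390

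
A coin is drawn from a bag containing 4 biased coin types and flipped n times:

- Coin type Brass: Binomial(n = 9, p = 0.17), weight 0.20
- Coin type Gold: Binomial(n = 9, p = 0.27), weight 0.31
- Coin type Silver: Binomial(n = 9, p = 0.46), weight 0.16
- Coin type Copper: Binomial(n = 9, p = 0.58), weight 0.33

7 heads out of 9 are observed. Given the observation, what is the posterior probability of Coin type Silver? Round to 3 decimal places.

Posterior ∝ prior × likelihood, so P(k | x) ∝ P(Z=k) f_k(x); normalise over all components.
Component likelihoods at x = 7 heads out of 9:
  f_Brass = C(9,7)·0.17^7·0.83^2 = 36·4.10339e-06·0.6889 = 0.000101766
  f_Gold = C(9,7)·0.27^7·0.73^2 = 36·0.000104604·0.5329 = 0.00200676
  f_Silver = C(9,7)·0.46^7·0.54^2 = 36·0.00435818·0.2916 = 0.0457504
  f_Copper = C(9,7)·0.58^7·0.42^2 = 36·0.0220798·0.1764 = 0.140216
Multiply by the mixture weights:
  P(Z=Brass)·f_Brass = 0.20 × 0.000101766 = 2.03531e-05
  P(Z=Gold)·f_Gold = 0.31 × 0.00200676 = 0.000622094
  P(Z=Silver)·f_Silver = 0.16 × 0.0457504 = 0.00732006
  P(Z=Copper)·f_Copper = 0.33 × 0.140216 = 0.0462712
Denominator: 2.03531e-05 + 0.000622094 + 0.00732006 + 0.0462712 = 0.0542337
Responsibility of Coin type Silver: 0.00732006 / 0.0542337 ≈ 0.135

0.135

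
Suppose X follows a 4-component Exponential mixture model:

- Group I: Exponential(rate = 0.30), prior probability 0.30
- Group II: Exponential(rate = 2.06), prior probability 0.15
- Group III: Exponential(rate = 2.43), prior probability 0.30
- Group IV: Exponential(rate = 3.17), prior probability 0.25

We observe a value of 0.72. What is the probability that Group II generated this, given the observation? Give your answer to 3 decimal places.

By Bayes' theorem, P(k | x) = P(Z=k) f_k(x) / Σ_j P(Z=j) f_j(x).
Exponential densities:
  p_I = 0.30·e^(−0.30·0.72) = 0.30·e^(−0.2160) = 0.241721
  p_II = 2.06·e^(−2.06·0.72) = 2.06·e^(−1.4832) = 0.467435
  p_III = 2.43·e^(−2.43·0.72) = 2.43·e^(−1.7496) = 0.42244
  p_IV = 3.17·e^(−3.17·0.72) = 3.17·e^(−2.2824) = 0.323464
Multiply by the mixture weights:
  P(Z=I)·p_I = 0.30 × 0.241721 = 0.0725162
  P(Z=II)·p_II = 0.15 × 0.467435 = 0.0701153
  P(Z=III)·p_III = 0.30 × 0.42244 = 0.126732
  P(Z=IV)·p_IV = 0.25 × 0.323464 = 0.0808659
Sum: 0.0725162 + 0.0701153 + 0.126732 + 0.0808659 = 0.350229
P(Group II | data) ≈ 0.200

0.200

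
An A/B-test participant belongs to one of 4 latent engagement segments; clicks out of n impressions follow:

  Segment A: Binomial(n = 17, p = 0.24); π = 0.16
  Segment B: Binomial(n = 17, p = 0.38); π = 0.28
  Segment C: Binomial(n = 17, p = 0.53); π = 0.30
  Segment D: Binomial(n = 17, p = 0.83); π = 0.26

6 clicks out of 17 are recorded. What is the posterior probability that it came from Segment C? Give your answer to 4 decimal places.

0.2184

The responsibility of component k is w_k f_k(x) divided by Σ_j w_j f_j(x).
Component likelihoods at x = 6 clicks out of 17:
  L_A = C(17,6)·0.24^6·0.76^11 = 12376·0.000191103·0.0488596 = 0.115557
  L_B = C(17,6)·0.38^6·0.62^11 = 12376·0.00301094·0.00520366 = 0.193906
  L_C = C(17,6)·0.53^6·0.47^11 = 12376·0.0221644·0.000247216 = 0.0678128
  L_D = C(17,6)·0.83^6·0.17^11 = 12376·0.32694·3.42719e-09 = 1.38671e-05
Multiply by the mixture weights:
  w_A·L_A = 0.16 × 0.115557 = 0.0184892
  w_B·L_B = 0.28 × 0.193906 = 0.0542936
  w_C·L_C = 0.30 × 0.0678128 = 0.0203439
  w_D·L_D = 0.26 × 1.38671e-05 = 3.60546e-06
Evidence: 0.0184892 + 0.0542936 + 0.0203439 + 3.60546e-06 = 0.0931302
P(Segment C | x) = 0.0203439 / 0.0931302 ≈ 0.2184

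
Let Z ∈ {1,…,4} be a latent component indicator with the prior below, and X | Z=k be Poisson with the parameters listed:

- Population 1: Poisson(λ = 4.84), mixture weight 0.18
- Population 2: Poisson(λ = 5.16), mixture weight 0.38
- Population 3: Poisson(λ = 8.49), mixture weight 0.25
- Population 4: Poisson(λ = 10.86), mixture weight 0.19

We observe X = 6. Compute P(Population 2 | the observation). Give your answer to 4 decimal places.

0.4862

By Bayes' theorem, P(k | x) = P(Z=k) f_k(x) / Σ_j P(Z=j) f_j(x).
Poisson probabilities:
  L_1 = 0.141174
  L_2 = 0.150524
  L_3 = 0.106894
  L_4 = 0.0437732
Unnormalised posteriors:
  P(Z=1)·L_1 = 0.18 × 0.141174 = 0.0254113
  P(Z=2)·L_2 = 0.38 × 0.150524 = 0.0571992
  P(Z=3)·L_3 = 0.25 × 0.106894 = 0.0267235
  P(Z=4)·L_4 = 0.19 × 0.0437732 = 0.00831691
Evidence: 0.0254113 + 0.0571992 + 0.0267235 + 0.00831691 = 0.117651
So the posterior for Population 2 is 0.0571992 / 0.117651 ≈ 0.4862.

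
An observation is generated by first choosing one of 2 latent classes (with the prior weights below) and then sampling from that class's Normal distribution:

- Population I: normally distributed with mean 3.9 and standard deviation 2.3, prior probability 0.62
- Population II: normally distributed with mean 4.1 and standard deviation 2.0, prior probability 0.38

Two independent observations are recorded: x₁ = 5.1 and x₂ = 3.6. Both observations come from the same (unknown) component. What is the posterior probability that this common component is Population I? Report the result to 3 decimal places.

0.555

Apply Bayes' rule: the posterior for each component is proportional to its prior times its likelihood at x.
Since both observations come from the same component, the likelihood for component k is f_k(x₁)·f_k(x₂).
  p_I = [(1/(2.3·√(2π)))·exp(−(5.1−3.9)²/(2·2.3²)) = 0.173453·exp(-0.13611) = 0.151381] × [0.171984] = 0.0260351
  p_II = [(1/(2.0·√(2π)))·exp(−(5.1−4.1)²/(2·2.0²)) = 0.199471·exp(-0.12500) = 0.176033] × [0.193334] = 0.0340331
Unnormalised posteriors:
  P(Z=I)·p_I = 0.62 × 0.0260351 = 0.0161418
  P(Z=II)·p_II = 0.38 × 0.0340331 = 0.0129326
Evidence: 0.0161418 + 0.0129326 = 0.0290744
P(Population I | x₁, x₂) ≈ 0.555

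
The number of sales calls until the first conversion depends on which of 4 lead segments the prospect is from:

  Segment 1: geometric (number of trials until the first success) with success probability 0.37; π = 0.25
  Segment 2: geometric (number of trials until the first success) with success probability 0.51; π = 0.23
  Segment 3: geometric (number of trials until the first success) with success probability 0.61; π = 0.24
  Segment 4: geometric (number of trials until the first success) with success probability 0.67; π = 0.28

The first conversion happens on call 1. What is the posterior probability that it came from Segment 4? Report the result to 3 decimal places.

0.345

Apply Bayes' rule: the posterior for each component is proportional to its prior times its likelihood at x.
Evaluate each component's likelihood at the observed value:
  p_1 = 0.37·(1−0.37)^0 = 0.37·1 = 0.37
  p_2 = 0.51·(1−0.51)^0 = 0.51·1 = 0.51
  p_3 = 0.61·(1−0.61)^0 = 0.61·1 = 0.61
  p_4 = 0.67·(1−0.67)^0 = 0.67·1 = 0.67
Multiply by the mixture weights:
  P(Z=1)·p_1 = 0.25 × 0.37 = 0.0925
  P(Z=2)·p_2 = 0.23 × 0.51 = 0.1173
  P(Z=3)·p_3 = 0.24 × 0.61 = 0.1464
  P(Z=4)·p_4 = 0.28 × 0.67 = 0.1876
Evidence: 0.0925 + 0.1173 + 0.1464 + 0.1876 = 0.5438
P(Segment 4 | the observation) ≈ 0.345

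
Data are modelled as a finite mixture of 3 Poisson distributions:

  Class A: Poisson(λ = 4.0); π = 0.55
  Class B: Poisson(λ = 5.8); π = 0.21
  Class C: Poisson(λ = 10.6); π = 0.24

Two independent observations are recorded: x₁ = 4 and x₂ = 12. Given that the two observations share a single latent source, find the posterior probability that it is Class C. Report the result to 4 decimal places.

0.4894

Posterior ∝ prior × likelihood, so P(k | x) ∝ π_k f_k(x); normalise over all components.
Since both observations come from the same component, the likelihood for component k is f_k(x₁)·f_k(x₂).
  f_A = [e^(−4.0)·4.0^4/4! = 0.195367] × [0.000641512] = 0.00012533
  f_B = [e^(−5.8)·5.8^4/4! = 0.142755] × [0.0091599] = 0.00130763
  f_C = [e^(−10.6)·10.6^4/4! = 0.0131066] × [0.104668] = 0.00137184
Unnormalised posteriors:
  π_A·f_A = 0.55 × 0.00012533 = 6.89316e-05
  π_B·f_B = 0.21 × 0.00130763 = 0.000274602
  π_C·f_C = 0.24 × 0.00137184 = 0.000329241
Normaliser: 6.89316e-05 + 0.000274602 + 0.000329241 = 0.000672774
P(Class C | x₁, x₂) ≈ 0.4894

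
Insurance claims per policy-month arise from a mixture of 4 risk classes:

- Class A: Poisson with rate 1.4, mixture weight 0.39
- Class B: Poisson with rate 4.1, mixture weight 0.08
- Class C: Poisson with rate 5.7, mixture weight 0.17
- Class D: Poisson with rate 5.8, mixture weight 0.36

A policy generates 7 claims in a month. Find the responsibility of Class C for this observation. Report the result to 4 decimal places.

Apply Bayes' rule: the posterior for each component is proportional to its prior times its likelihood at x.
Component likelihoods at x = 7 claims:
  f_A = e^(−1.4)·1.4^7/7! = 0.000515767
  f_B = e^(−4.1)·4.1^7/7! = 0.0640397
  f_C = e^(−5.7)·5.7^7/7! = 0.129782
  f_D = e^(−5.8)·5.8^7/7! = 0.132635
Unnormalised posteriors:
  π_A·f_A = 0.39 × 0.000515767 = 0.000201149
  π_B·f_B = 0.08 × 0.0640397 = 0.00512317
  π_C·f_C = 0.17 × 0.129782 = 0.022063
  π_D·f_D = 0.36 × 0.132635 = 0.0477485
Marginal: 0.000201149 + 0.00512317 + 0.022063 + 0.0477485 = 0.0751358
So the posterior for Class C is 0.022063 / 0.0751358 ≈ 0.2936.

0.2936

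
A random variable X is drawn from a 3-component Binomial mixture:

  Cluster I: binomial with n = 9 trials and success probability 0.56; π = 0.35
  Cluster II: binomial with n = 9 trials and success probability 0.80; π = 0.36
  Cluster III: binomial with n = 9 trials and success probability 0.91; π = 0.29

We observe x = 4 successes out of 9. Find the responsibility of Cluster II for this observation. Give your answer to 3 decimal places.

Posterior ∝ prior × likelihood, so P(k | x) ∝ w_k f_k(x); normalise over all components.
Component likelihoods at x = 4 successes out of 9:
  L_I = C(9,4)·0.56^4·0.44^5 = 126·0.098345·0.0164916 = 0.204355
  L_II = C(9,4)·0.80^4·0.20^5 = 126·0.4096·0.00032 = 0.0165151
  L_III = C(9,4)·0.91^4·0.09^5 = 126·0.68575·5.9049e-06 = 0.00051021
Prior × likelihood for each component:
  w_I·L_I = 0.35 × 0.204355 = 0.0715244
  w_II·L_II = 0.36 × 0.0165151 = 0.00594543
  w_III·L_III = 0.29 × 0.00051021 = 0.000147961
Evidence: 0.0715244 + 0.00594543 + 0.000147961 = 0.0776178
Responsibility of Cluster II: 0.00594543 / 0.0776178 ≈ 0.077

0.077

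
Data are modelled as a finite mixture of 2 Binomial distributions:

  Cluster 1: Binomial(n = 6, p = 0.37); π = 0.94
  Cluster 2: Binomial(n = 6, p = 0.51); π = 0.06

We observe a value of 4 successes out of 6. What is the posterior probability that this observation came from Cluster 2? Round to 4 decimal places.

Apply Bayes' rule: the posterior for each component is proportional to its prior times its likelihood at x.
Component likelihoods at x = 4 successes out of 6:
  L_1 = C(6,4)·0.37^4·0.63^2 = 15·0.0187416·0.3969 = 0.111578
  L_2 = C(6,4)·0.51^4·0.49^2 = 15·0.067652·0.2401 = 0.243649
Multiply by the mixture weights:
  π_1·L_1 = 0.94 × 0.111578 = 0.104883
  π_2·L_2 = 0.06 × 0.243649 = 0.0146189
Marginal: 0.104883 + 0.0146189 = 0.119502
So the posterior for Cluster 2 is 0.0146189 / 0.119502 ≈ 0.1223.

0.1223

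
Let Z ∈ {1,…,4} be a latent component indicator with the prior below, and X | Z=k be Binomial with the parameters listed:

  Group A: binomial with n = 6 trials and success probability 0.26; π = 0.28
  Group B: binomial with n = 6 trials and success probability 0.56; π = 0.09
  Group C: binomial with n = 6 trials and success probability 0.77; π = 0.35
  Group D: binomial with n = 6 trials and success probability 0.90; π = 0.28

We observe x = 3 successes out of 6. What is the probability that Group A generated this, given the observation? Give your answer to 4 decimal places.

The responsibility of component k is P(Z=k) f_k(x) divided by Σ_j P(Z=j) f_j(x).
Evaluate each component's likelihood at the observed value:
  L_A = 0.142444
  L_B = 0.299193
  L_C = 0.111093
  L_D = 0.01458
Prior × likelihood for each component:
  P(Z=A)·L_A = 0.28 × 0.142444 = 0.0398844
  P(Z=B)·L_B = 0.09 × 0.299193 = 0.0269274
  P(Z=C)·L_C = 0.35 × 0.111093 = 0.0388825
  P(Z=D)·L_D = 0.28 × 0.01458 = 0.0040824
Denominator: 0.0398844 + 0.0269274 + 0.0388825 + 0.0040824 = 0.109777
Responsibility of Group A: 0.0398844 / 0.109777 ≈ 0.3633

0.3633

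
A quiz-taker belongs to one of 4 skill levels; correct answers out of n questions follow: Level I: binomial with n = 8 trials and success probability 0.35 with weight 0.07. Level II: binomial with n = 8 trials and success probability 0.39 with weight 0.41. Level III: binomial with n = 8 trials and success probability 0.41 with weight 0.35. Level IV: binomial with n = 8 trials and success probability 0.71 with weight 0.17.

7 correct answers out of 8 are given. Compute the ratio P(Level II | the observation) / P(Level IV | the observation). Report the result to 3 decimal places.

0.077

Since P(k|x) ∝ π_k f_k(x), the posterior odds are π_i f_i(x) / (π_j f_j(x)).
Component likelihoods at x = 7 correct answers out of 8:
  f_I = 0.00334564
  f_II = 0.00669687
  f_III = 0.0091924
  f_IV = 0.211007
Posterior odds = (π_II·f_II) / (π_IV·f_IV) = (0.41·0.00669687) / (0.17·0.211007) = 0.00274572 / 0.0358712 ≈ 0.077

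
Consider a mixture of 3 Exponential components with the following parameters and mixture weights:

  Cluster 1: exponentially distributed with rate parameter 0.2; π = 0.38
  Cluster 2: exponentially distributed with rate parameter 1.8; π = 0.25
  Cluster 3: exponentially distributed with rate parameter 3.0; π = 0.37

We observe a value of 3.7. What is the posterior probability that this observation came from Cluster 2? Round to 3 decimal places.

0.016

By Bayes' theorem, P(k | x) = P(Z=k) f_k(x) / Σ_j P(Z=j) f_j(x).
Component likelihoods at x = 3.7:
  p_1 = 0.2·e^(−0.2·3.7) = 0.2·e^(−0.7400) = 0.0954228
  p_2 = 1.8·e^(−1.8·3.7) = 1.8·e^(−6.6600) = 0.00230606
  p_3 = 3.0·e^(−3.0·3.7) = 3.0·e^(−11.1000) = 4.5337e-05
Multiply by the mixture weights:
  P(Z=1)·p_1 = 0.38 × 0.0954228 = 0.0362607
  P(Z=2)·p_2 = 0.25 × 0.00230606 = 0.000576516
  P(Z=3)·p_3 = 0.37 × 4.5337e-05 = 1.67747e-05
Sum: 0.0362607 + 0.000576516 + 1.67747e-05 = 0.0368539
So the posterior for Cluster 2 is 0.000576516 / 0.0368539 ≈ 0.016.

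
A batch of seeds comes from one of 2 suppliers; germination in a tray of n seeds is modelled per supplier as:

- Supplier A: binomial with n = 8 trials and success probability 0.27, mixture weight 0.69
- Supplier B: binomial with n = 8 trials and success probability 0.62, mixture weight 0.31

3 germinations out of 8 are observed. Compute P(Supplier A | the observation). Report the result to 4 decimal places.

0.8279

The responsibility of component k is w_k f_k(x) divided by Σ_j w_j f_j(x).
Component likelihoods at x = 3 germinations out of 8:
  f_A = C(8,3)·0.27^3·0.73^5 = 56·0.019683·0.207307 = 0.228504
  f_B = C(8,3)·0.62^3·0.38^5 = 56·0.238328·0.00792352 = 0.10575
Unnormalised posteriors:
  w_A·f_A = 0.69 × 0.228504 = 0.157668
  w_B·f_B = 0.31 × 0.10575 = 0.0327826
Sum: 0.157668 + 0.0327826 = 0.19045
P(Supplier A | the observation) = 0.157668 / 0.19045 ≈ 0.8279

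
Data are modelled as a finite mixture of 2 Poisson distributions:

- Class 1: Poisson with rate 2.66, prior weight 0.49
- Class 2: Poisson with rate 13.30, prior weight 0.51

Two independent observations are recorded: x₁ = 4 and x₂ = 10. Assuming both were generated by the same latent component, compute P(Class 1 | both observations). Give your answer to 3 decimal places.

Apply Bayes' rule: the posterior for each component is proportional to its prior times its likelihood at x.
Since both observations come from the same component, the likelihood for component k is f_k(x₁)·f_k(x₂).
  p_1 = [e^(−2.66)·2.66^4/4! = 0.145912] × [0.000341846] = 4.98795e-05
  p_2 = [e^(−13.30)·13.30^4/4! = 0.00218313] × [0.0799166] = 0.000174468
Prior × likelihood for each component:
  P(Z=1)·p_1 = 0.49 × 4.98795e-05 = 2.44409e-05
  P(Z=2)·p_2 = 0.51 × 0.000174468 = 8.89786e-05
Denominator: 2.44409e-05 + 8.89786e-05 = 0.00011342
P(Class 1 | x₁,x₂) = 2.44409e-05 / 0.00011342 ≈ 0.215

0.215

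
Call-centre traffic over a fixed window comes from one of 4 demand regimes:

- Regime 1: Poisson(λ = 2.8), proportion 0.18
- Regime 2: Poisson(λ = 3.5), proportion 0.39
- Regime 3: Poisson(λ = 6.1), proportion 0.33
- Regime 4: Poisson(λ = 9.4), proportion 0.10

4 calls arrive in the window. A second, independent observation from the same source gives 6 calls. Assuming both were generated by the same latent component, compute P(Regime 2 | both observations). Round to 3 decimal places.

Apply Bayes' rule: the posterior for each component is proportional to its prior times its likelihood at x.
Since both observations come from the same component, the likelihood for component k is f_k(x₁)·f_k(x₂).
  f_1 = [e^(−2.8)·2.8^4/4! = 0.155739] × [0.0406997] = 0.00633851
  f_2 = [e^(−3.5)·3.5^4/4! = 0.188812] × [0.0770983] = 0.0145571
  f_3 = [e^(−6.1)·6.1^4/4! = 0.129393] × [0.160491] = 0.0207664
  f_4 = [e^(−9.4)·9.4^4/4! = 0.0269111] × [0.0792623] = 0.00213304
Unnormalised posteriors:
  π_1·f_1 = 0.18 × 0.00633851 = 0.00114093
  π_2·f_2 = 0.39 × 0.0145571 = 0.00567728
  π_3·f_3 = 0.33 × 0.0207664 = 0.00685292
  π_4·f_4 = 0.10 × 0.00213304 = 0.000213304
Marginal: 0.00114093 + 0.00567728 + 0.00685292 + 0.000213304 = 0.0138844
Responsibility of Regime 2: 0.00567728 / 0.0138844 ≈ 0.409

0.409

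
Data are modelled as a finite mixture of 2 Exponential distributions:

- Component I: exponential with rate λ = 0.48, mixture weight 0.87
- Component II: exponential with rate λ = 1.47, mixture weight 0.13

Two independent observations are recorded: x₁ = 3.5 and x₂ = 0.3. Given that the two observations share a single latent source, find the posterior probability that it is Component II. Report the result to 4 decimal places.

Apply Bayes' rule: the posterior for each component is proportional to its prior times its likelihood at x.
Since both observations come from the same component, the likelihood for component k is f_k(x₁)·f_k(x₂).
  p_I = [0.0894595] × [0.415626] = 0.0371817
  p_II = [0.00856786] × [0.945787] = 0.00810337
Unnormalised posteriors:
  w_I·p_I = 0.87 × 0.0371817 = 0.0323481
  w_II·p_II = 0.13 × 0.00810337 = 0.00105344
Marginal: 0.0323481 + 0.00105344 = 0.0334015
So the posterior for Component II is 0.00105344 / 0.0334015 ≈ 0.0315.

0.0315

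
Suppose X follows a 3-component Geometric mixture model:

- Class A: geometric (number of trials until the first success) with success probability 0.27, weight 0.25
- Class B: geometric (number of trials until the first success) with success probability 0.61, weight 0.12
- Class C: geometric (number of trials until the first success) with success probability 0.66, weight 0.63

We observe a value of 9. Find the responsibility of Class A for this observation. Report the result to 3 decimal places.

0.980

Apply Bayes' rule: the posterior for each component is proportional to its prior times its likelihood at x.
Geometric probabilities:
  L_A = 0.27·(1−0.27)^8 = 0.27·0.080646 = 0.0217744
  L_B = 0.61·(1−0.61)^8 = 0.61·0.000535201 = 0.000326473
  L_C = 0.66·(1−0.66)^8 = 0.66·0.000178579 = 0.000117862
Unnormalised posteriors:
  π_A·L_A = 0.25 × 0.0217744 = 0.00544361
  π_B·L_B = 0.12 × 0.000326473 = 3.91767e-05
  π_C·L_C = 0.63 × 0.000117862 = 7.42533e-05
Denominator: 0.00544361 + 3.91767e-05 + 7.42533e-05 = 0.00555704
P(Class A | 9) = 0.00544361 / 0.00555704 ≈ 0.980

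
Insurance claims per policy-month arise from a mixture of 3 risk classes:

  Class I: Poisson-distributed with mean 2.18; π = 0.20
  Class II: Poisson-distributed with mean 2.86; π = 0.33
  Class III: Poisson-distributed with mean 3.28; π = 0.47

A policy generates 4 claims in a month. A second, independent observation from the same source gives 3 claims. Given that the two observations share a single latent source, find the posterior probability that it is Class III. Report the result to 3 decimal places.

Apply Bayes' rule: the posterior for each component is proportional to its prior times its likelihood at x.
Since both observations come from the same component, the likelihood for component k is f_k(x₁)·f_k(x₂).
  f_I = [0.106378] × [0.195189] = 0.0207639
  f_II = [0.159651] × [0.223288] = 0.035648
  f_III = [0.181467] × [0.221302] = 0.040159
Unnormalised posteriors:
  w_I·f_I = 0.20 × 0.0207639 = 0.00415278
  w_II·f_II = 0.33 × 0.035648 = 0.0117638
  w_III·f_III = 0.47 × 0.040159 = 0.0188747
Denominator: 0.00415278 + 0.0117638 + 0.0188747 = 0.0347913
P(Class III | x₁,x₂) = 0.0188747 / 0.0347913 ≈ 0.543

0.543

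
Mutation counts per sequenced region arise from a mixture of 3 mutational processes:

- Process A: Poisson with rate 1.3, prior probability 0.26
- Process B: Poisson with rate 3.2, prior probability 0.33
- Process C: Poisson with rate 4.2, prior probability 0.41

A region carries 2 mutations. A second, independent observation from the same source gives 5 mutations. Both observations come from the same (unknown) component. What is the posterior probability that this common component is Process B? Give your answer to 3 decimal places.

Apply Bayes' rule: the posterior for each component is proportional to its prior times its likelihood at x.
Since both observations come from the same component, the likelihood for component k is f_k(x₁)·f_k(x₂).
  p_A = [0.230289] × [0.00843243] = 0.0019419
  p_B = [0.208702] × [0.113979] = 0.0237878
  p_C = [0.132261] × [0.163316] = 0.0216003
Prior × likelihood for each component:
  π_A·p_A = 0.26 × 0.0019419 = 0.000504894
  π_B·p_B = 0.33 × 0.0237878 = 0.00784997
  π_C·p_C = 0.41 × 0.0216003 = 0.00885613
Marginal: 0.000504894 + 0.00784997 + 0.00885613 = 0.017211
So the posterior for Process B is 0.00784997 / 0.017211 ≈ 0.456.

0.456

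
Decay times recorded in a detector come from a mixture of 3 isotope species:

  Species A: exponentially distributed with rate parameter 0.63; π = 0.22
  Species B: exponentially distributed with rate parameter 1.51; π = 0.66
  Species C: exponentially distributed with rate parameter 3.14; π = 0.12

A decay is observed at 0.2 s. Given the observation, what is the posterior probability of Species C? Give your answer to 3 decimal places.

0.190

Posterior ∝ prior × likelihood, so P(k | x) ∝ P(Z=k) f_k(x); normalise over all components.
Evaluate each component's likelihood at the observed value:
  p_A = 0.63·e^(−0.63·0.2) = 0.63·e^(−0.1260) = 0.555417
  p_B = 1.51·e^(−1.51·0.2) = 1.51·e^(−0.3020) = 1.1164
  p_C = 3.14·e^(−3.14·0.2) = 3.14·e^(−0.6280) = 1.67569
Multiply by the mixture weights:
  P(Z=A)·p_A = 0.22 × 0.555417 = 0.122192
  P(Z=B)·p_B = 0.66 × 1.1164 = 0.736824
  P(Z=C)·p_C = 0.12 × 1.67569 = 0.201082
Denominator: 0.122192 + 0.736824 + 0.201082 = 1.0601
So the posterior for Species C is 0.201082 / 1.0601 ≈ 0.190.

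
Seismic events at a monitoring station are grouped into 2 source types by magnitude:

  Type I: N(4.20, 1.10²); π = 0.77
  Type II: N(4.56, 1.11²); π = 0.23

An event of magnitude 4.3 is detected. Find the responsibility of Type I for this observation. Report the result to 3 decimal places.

P(component k | x) = w_k·f_k(x) / marginal(x), where marginal(x) = Σ_j w_j·f_j(x).
Evaluate each component's likelihood at the observed value:
  L_I = (1/(1.10·√(2π)))·exp(−(4.3−4.20)²/(2·1.10²)) = 0.362675·exp(-0.00413) = 0.361179
  L_II = (1/(1.11·√(2π)))·exp(−(4.3−4.56)²/(2·1.11²)) = 0.359407·exp(-0.02743) = 0.349682
Prior × likelihood for each component:
  w_I·L_I = 0.77 × 0.361179 = 0.278108
  w_II·L_II = 0.23 × 0.349682 = 0.0804268
Evidence: 0.278108 + 0.0804268 = 0.358535
So the posterior for Type I is 0.278108 / 0.358535 ≈ 0.776.

0.776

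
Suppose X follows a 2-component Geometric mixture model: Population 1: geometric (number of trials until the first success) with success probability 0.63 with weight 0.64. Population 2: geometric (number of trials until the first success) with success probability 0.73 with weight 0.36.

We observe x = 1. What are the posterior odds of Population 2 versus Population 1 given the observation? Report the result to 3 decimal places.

Since P(k|x) ∝ π_k f_k(x), the posterior odds are π_i f_i(x) / (π_j f_j(x)).
Geometric probabilities:
  L_1 = 0.63
  L_2 = 0.73
Posterior odds = (π_2·L_2) / (π_1·L_1) = (0.36·0.73) / (0.64·0.63) = 0.2628 / 0.4032 ≈ 0.652

0.652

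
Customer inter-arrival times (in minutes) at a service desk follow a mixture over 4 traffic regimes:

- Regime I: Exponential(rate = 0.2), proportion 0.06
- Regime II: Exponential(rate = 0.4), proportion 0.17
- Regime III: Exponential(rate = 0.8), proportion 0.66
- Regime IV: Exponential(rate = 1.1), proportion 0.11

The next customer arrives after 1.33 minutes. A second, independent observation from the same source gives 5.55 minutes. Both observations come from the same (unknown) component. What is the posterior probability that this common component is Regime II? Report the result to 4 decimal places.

0.4202

Posterior ∝ prior × likelihood, so P(k | x) ∝ w_k f_k(x); normalise over all components.
Since both observations come from the same component, the likelihood for component k is f_k(x₁)·f_k(x₂).
  p_I = [0.2·e^(−0.2·1.33) = 0.2·e^(−0.2660) = 0.153288] × [0.0659118] = 0.0101035
  p_II = [0.4·e^(−0.4·1.33) = 0.4·e^(−0.5320) = 0.234972] × [0.0434436] = 0.010208
  p_III = [0.8·e^(−0.8·1.33) = 0.8·e^(−1.0640) = 0.276058] × [0.00943675] = 0.00260509
  p_IV = [1.1·e^(−1.1·1.33) = 1.1·e^(−1.4630) = 0.254695] × [0.00245485] = 0.000625237
Unnormalised posteriors:
  w_I·p_I = 0.06 × 0.0101035 = 0.000606209
  w_II·p_II = 0.17 × 0.010208 = 0.00173536
  w_III·p_III = 0.66 × 0.00260509 = 0.00171936
  w_IV·p_IV = 0.11 × 0.000625237 = 6.87761e-05
Sum: 0.000606209 + 0.00173536 + 0.00171936 + 6.87761e-05 = 0.00412971
Responsibility of Regime II: 0.00173536 / 0.00412971 ≈ 0.4202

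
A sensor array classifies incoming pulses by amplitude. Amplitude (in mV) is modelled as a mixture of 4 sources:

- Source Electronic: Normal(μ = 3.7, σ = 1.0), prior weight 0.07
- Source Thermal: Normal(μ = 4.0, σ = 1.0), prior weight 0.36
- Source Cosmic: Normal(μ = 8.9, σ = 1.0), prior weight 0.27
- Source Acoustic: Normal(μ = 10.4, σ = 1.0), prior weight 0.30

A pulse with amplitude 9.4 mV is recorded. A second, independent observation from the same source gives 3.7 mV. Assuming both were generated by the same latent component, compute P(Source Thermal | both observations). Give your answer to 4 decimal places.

The responsibility of component k is P(Z=k) f_k(x) divided by Σ_j P(Z=j) f_j(x).
Since both observations come from the same component, the likelihood for component k is f_k(x₁)·f_k(x₂).
  L_Electronic = [3.51396e-08] × [0.398942] = 1.40187e-08
  L_Thermal = [1.85736e-07] × [0.381388] = 7.08375e-08
  L_Cosmic = [0.352065] × [5.36104e-07] = 1.88743e-07
  L_Acoustic = [0.241971] × [7.13133e-11] = 1.72557e-11
Weight by the priors:
  P(Z=Electronic)·L_Electronic = 0.07 × 1.40187e-08 = 9.81306e-10
  P(Z=Thermal)·L_Thermal = 0.36 × 7.08375e-08 = 2.55015e-08
  P(Z=Cosmic)·L_Cosmic = 0.27 × 1.88743e-07 = 5.09607e-08
  P(Z=Acoustic)·L_Acoustic = 0.30 × 1.72557e-11 = 5.17672e-12
Normaliser: 9.81306e-10 + 2.55015e-08 + 5.09607e-08 + 5.17672e-12 = 7.74487e-08
Responsibility of Source Thermal: 2.55015e-08 / 7.74487e-08 ≈ 0.3293

0.3293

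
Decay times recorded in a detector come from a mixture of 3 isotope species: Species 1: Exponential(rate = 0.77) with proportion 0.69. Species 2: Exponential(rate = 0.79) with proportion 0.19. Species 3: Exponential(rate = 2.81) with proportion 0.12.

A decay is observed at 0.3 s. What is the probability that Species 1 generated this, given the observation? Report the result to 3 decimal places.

0.615

P(component k | x) = w_k·f_k(x) / marginal(x), where marginal(x) = Σ_j w_j·f_j(x).
Evaluate each component's likelihood at the observed value:
  f_1 = 0.77·e^(−0.77·0.3) = 0.77·e^(−0.2310) = 0.611179
  f_2 = 0.79·e^(−0.79·0.3) = 0.79·e^(−0.2370) = 0.623303
  f_3 = 2.81·e^(−2.81·0.3) = 2.81·e^(−0.8430) = 1.20947
Prior × likelihood for each component:
  w_1·f_1 = 0.69 × 0.611179 = 0.421714
  w_2·f_2 = 0.19 × 0.623303 = 0.118428
  w_3·f_3 = 0.12 × 1.20947 = 0.145137
Marginal: 0.421714 + 0.118428 + 0.145137 = 0.685278
P(Species 1 | the observation) ≈ 0.615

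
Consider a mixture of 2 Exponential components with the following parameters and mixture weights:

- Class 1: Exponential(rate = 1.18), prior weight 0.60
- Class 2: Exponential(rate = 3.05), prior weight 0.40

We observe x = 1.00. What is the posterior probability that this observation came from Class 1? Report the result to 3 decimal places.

0.790

By Bayes' theorem, P(k | x) = w_k f_k(x) / Σ_j w_j f_j(x).
Exponential densities:
  L_1 = 0.362589
  L_2 = 0.144445
Weight by the priors:
  w_1·L_1 = 0.60 × 0.362589 = 0.217553
  w_2·L_2 = 0.40 × 0.144445 = 0.0577779
Marginal: 0.217553 + 0.0577779 = 0.275331
So the posterior for Class 1 is 0.217553 / 0.275331 ≈ 0.790.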